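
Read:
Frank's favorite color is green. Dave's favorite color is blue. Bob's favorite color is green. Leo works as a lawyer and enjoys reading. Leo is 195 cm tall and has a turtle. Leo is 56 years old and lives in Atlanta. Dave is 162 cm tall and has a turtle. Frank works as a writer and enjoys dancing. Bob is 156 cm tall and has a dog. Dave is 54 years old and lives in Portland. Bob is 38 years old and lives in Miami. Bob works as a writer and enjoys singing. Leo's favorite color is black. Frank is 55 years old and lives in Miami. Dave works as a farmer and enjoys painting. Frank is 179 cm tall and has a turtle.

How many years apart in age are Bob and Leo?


38 vs 56, diff = 18

18


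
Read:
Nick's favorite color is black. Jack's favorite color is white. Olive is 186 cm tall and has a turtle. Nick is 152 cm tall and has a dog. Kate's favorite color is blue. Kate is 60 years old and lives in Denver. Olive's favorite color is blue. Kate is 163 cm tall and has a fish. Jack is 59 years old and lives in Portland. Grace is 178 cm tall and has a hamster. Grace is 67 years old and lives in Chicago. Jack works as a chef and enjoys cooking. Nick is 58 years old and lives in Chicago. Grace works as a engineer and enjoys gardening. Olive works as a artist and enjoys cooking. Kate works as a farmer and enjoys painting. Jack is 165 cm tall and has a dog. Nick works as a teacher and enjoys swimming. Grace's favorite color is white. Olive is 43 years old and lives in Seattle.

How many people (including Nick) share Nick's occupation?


Nick is a teacher. Count = 1

1


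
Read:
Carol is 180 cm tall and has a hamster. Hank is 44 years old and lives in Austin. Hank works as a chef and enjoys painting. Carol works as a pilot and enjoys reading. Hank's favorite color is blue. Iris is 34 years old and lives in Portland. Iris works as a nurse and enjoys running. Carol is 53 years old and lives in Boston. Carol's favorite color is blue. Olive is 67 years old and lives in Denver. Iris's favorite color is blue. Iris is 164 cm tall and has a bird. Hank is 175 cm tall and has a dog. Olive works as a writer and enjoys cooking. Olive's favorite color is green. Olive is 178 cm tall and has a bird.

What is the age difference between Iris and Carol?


|34 - 53| = 19

19


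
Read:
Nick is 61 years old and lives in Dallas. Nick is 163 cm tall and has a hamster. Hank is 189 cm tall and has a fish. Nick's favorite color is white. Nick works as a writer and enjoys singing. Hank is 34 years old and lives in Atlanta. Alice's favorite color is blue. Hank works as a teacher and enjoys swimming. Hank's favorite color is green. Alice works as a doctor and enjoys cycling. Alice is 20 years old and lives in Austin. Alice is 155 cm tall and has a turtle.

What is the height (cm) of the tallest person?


Tallest: Hank at 189 cm

189


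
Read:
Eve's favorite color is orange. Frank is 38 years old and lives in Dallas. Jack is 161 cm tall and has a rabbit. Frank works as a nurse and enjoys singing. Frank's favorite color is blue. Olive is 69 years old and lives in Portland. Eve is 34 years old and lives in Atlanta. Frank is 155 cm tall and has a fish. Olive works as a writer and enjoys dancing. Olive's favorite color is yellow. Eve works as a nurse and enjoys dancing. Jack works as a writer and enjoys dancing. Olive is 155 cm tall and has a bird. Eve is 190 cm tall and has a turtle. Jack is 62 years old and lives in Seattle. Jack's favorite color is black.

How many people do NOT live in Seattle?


Not in Seattle: 3

3


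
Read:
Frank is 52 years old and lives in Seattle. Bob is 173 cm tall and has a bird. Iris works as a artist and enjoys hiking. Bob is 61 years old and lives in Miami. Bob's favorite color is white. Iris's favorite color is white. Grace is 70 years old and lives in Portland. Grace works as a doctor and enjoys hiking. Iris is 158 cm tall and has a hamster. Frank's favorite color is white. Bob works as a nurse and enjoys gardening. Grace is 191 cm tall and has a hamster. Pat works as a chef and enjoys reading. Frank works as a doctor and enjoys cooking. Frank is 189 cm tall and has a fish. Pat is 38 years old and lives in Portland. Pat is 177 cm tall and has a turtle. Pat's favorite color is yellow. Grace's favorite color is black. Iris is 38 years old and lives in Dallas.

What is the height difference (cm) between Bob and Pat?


|173 - 177| = 4

4


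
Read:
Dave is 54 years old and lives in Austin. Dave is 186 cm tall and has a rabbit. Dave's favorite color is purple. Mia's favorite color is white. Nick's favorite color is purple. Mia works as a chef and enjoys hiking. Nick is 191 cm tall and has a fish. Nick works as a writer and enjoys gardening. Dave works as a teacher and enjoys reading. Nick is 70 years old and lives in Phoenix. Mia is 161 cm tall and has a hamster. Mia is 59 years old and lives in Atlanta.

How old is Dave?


Dave is 54 years old

54


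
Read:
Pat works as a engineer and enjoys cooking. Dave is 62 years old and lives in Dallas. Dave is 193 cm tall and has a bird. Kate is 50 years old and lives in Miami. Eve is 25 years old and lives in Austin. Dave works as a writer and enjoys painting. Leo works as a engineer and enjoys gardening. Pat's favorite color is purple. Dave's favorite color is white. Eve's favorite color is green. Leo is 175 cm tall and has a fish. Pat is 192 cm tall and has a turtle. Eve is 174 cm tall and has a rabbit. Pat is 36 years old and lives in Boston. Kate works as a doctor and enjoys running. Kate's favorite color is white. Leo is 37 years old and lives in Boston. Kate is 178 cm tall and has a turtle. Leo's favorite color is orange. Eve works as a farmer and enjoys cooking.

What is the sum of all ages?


37+62+50+25+36 = 210

210


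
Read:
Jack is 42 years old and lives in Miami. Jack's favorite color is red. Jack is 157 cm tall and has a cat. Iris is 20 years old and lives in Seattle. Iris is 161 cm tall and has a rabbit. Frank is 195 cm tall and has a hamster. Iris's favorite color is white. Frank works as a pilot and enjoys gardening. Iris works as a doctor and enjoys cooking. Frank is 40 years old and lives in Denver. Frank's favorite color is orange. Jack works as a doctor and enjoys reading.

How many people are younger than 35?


Filter: 1

1


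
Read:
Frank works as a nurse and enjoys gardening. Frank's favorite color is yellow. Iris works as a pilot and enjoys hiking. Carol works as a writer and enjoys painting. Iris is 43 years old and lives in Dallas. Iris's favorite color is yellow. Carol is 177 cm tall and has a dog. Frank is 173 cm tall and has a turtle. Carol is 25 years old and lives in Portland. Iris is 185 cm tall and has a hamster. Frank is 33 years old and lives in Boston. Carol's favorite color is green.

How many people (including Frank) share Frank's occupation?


Frank is a nurse. Count = 1

1


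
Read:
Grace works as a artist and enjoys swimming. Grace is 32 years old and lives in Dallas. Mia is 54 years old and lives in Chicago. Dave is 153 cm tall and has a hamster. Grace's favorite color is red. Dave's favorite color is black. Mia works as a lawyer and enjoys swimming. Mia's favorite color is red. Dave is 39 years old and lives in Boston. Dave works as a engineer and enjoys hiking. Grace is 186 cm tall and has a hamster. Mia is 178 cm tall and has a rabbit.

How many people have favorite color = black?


Count: 1

1


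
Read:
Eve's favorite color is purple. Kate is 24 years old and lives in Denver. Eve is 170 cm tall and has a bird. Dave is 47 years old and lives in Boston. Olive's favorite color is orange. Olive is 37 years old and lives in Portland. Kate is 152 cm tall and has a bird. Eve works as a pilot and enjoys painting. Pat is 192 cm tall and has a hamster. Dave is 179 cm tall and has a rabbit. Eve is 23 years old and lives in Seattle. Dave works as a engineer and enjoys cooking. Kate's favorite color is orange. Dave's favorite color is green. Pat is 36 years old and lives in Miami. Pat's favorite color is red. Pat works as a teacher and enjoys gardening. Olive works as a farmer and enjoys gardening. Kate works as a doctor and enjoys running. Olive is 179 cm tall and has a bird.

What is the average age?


Sum=167, n=5, avg=33.4

33.4


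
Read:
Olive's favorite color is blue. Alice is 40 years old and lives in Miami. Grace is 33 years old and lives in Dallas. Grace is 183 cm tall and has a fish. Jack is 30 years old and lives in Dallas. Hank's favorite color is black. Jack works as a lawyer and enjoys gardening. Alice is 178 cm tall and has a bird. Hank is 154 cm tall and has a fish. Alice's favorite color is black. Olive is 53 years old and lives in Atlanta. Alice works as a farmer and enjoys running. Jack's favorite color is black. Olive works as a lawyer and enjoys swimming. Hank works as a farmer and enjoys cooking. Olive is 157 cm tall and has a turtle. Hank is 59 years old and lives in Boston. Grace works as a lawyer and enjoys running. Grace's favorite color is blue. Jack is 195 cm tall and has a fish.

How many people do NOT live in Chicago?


Not in Chicago: 5

5


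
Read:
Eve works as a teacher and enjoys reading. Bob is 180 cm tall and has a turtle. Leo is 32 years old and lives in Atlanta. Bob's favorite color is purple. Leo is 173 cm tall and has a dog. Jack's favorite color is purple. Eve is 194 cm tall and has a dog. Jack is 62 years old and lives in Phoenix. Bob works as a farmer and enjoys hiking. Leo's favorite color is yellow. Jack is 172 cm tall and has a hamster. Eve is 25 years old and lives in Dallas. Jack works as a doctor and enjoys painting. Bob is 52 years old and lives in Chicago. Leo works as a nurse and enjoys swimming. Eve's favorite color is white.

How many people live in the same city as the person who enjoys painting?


Person with hobby painting is Jack, city Phoenix. Count = 1

1


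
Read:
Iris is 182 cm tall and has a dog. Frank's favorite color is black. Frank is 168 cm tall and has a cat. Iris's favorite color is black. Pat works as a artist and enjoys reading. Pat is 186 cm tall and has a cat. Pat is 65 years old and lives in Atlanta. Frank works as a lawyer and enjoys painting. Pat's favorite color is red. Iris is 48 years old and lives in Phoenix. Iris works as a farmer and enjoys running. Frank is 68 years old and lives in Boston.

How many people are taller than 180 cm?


Taller than 180: 2

2


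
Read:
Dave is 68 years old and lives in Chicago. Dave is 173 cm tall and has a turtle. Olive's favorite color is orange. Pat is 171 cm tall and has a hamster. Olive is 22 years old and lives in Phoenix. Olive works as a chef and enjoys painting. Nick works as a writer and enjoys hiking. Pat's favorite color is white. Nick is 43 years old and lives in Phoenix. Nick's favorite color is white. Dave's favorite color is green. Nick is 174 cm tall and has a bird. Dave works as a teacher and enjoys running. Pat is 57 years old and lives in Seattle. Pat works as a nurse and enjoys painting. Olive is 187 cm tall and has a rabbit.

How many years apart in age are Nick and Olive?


43 vs 22, diff = 21

21


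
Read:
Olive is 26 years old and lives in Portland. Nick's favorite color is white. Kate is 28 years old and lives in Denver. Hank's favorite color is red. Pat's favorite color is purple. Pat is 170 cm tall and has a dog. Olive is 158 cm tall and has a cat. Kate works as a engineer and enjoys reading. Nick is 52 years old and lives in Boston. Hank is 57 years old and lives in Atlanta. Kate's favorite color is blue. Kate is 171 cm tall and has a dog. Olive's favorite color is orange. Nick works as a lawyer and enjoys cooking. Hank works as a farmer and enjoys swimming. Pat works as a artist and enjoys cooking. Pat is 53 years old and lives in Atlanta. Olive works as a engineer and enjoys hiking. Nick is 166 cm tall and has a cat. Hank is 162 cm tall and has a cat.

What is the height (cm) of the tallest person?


Tallest: Kate at 171 cm

171


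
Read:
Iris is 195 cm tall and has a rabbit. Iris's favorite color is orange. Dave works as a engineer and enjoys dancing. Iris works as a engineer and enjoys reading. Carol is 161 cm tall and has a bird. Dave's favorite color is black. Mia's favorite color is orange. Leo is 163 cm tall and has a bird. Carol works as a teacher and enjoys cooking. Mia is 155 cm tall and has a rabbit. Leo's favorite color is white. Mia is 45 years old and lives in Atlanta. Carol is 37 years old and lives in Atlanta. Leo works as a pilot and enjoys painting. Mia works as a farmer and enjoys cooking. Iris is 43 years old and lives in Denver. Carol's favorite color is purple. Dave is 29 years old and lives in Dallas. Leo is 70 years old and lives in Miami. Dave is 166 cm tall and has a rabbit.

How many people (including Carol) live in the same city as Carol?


Carol lives in Atlanta. Count = 2

2


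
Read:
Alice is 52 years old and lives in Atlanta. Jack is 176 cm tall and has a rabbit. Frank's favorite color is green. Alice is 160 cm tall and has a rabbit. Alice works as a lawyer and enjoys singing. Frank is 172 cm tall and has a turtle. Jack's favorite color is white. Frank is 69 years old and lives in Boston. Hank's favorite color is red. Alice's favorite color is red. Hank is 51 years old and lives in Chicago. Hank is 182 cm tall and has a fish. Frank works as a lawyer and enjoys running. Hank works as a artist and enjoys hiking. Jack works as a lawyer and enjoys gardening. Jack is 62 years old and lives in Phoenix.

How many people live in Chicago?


Count in Chicago: 1

1


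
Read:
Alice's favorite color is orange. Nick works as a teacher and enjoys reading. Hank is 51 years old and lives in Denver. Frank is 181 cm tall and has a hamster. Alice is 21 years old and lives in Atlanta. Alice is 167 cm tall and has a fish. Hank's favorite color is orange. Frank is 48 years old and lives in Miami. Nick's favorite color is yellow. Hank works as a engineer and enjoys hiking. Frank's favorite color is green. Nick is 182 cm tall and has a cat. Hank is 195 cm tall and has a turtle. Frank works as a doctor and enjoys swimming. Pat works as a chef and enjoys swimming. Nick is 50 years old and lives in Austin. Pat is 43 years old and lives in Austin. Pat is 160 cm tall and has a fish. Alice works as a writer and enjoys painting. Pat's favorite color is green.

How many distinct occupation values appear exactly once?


Unique occupation values: 5

5


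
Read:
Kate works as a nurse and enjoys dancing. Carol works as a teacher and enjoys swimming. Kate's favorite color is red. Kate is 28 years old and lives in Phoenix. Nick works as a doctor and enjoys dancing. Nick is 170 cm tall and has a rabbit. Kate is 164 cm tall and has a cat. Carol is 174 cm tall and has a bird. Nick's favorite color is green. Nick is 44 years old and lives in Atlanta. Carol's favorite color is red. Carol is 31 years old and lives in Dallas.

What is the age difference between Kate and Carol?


|28 - 31| = 3

3


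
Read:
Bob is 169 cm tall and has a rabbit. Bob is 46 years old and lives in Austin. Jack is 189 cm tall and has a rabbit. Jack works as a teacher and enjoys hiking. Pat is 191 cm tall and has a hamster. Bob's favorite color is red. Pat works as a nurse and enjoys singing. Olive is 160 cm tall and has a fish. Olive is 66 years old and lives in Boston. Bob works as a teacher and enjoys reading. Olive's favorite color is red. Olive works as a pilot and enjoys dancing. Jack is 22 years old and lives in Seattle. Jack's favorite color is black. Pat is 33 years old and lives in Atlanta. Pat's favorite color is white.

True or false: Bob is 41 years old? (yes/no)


Bob is actually 46. no

no


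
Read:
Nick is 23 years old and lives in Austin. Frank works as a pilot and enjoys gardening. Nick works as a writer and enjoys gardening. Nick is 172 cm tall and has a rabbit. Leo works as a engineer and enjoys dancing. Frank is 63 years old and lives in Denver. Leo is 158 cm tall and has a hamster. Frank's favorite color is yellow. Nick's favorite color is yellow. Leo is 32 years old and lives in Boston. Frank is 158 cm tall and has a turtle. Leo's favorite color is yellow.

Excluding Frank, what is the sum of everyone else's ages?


Sum (excluding Frank): 55

55


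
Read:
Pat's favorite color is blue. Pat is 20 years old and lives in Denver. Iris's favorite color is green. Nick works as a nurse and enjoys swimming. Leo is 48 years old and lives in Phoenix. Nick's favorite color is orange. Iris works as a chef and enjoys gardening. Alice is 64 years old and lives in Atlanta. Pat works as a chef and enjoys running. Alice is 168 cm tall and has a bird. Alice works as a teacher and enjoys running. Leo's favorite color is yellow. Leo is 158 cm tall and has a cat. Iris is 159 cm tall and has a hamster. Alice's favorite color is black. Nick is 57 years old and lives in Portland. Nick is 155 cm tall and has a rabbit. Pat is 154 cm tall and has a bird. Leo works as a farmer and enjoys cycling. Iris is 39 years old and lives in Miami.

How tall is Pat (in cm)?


Pat is 154 cm tall

154


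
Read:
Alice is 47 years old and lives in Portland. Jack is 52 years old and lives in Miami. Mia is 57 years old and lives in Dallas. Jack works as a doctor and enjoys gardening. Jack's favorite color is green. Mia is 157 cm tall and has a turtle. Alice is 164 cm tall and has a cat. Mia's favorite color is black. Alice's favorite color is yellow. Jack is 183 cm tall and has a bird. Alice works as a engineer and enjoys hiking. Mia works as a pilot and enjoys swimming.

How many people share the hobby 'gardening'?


Count: 1

1


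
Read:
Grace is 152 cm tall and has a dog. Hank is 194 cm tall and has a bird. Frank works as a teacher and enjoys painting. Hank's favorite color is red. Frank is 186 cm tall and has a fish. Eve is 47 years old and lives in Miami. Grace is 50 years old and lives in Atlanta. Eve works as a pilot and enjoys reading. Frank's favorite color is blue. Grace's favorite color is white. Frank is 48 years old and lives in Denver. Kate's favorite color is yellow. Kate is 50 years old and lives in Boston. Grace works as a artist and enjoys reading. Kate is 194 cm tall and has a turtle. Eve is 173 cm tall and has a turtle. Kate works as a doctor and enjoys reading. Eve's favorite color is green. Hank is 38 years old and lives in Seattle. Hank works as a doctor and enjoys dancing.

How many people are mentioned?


People: Eve, Kate, Frank, Hank, Grace. Count = 5

5


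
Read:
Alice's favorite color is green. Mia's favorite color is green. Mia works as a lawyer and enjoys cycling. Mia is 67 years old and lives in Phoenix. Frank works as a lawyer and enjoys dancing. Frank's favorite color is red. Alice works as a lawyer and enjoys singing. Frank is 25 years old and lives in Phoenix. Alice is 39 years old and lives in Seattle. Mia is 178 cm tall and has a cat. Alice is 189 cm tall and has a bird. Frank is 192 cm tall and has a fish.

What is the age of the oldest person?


Oldest: Mia at 67

67


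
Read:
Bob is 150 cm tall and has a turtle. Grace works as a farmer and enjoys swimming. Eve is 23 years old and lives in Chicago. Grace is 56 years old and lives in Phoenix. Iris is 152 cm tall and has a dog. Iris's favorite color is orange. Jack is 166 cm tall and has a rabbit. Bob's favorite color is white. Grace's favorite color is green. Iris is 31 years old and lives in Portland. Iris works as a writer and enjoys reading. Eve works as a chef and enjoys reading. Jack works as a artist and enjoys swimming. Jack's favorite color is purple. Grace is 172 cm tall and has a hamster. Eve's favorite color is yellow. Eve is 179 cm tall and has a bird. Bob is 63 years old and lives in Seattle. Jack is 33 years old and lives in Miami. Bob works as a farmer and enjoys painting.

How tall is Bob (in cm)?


Bob is 150 cm tall

150


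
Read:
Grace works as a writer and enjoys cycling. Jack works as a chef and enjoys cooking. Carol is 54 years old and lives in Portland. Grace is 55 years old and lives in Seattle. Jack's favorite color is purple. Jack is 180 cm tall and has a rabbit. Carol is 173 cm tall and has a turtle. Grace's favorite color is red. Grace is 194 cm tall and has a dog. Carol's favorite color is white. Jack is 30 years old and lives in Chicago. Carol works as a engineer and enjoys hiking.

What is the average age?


Sum=139, n=3, avg=46.33

46.33


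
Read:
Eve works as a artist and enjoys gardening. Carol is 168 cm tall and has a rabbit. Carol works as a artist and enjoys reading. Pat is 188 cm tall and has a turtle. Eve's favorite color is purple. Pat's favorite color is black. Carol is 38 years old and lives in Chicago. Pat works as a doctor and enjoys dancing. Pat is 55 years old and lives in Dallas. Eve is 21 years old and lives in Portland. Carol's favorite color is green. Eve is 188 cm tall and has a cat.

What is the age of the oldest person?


Oldest: Pat at 55

55


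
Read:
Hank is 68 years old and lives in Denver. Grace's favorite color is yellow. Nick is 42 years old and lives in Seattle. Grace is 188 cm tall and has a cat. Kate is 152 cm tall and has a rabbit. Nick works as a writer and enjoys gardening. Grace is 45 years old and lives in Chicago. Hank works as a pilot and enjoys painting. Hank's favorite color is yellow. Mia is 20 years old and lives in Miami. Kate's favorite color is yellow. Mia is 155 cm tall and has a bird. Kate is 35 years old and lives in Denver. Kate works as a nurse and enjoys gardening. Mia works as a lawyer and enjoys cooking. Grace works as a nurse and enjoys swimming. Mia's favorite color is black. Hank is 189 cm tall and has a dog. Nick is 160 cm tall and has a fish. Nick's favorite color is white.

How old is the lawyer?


The lawyer is Mia, age 20

20


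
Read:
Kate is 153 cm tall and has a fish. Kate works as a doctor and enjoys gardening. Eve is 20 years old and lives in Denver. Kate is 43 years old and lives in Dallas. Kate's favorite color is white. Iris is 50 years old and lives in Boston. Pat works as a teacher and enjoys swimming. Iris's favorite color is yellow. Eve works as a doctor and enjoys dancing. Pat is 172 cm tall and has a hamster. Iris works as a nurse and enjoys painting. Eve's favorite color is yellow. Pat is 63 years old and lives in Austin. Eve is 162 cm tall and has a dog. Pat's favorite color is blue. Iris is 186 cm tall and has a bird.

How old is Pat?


Pat is 63 years old

63


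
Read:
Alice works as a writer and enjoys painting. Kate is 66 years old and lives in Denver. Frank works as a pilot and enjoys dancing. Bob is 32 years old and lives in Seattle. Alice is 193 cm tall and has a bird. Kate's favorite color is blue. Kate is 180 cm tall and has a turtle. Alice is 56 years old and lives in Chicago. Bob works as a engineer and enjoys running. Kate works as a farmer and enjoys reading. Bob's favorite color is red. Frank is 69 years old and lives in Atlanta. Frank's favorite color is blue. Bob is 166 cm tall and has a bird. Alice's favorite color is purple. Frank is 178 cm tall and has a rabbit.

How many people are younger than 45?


Filter: 1

1


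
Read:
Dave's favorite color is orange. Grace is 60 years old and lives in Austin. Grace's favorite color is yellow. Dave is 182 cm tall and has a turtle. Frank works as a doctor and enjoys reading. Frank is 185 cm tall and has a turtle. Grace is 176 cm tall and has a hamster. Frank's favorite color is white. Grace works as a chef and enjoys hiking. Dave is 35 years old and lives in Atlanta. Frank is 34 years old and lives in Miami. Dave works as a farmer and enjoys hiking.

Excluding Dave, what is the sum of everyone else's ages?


Sum (excluding Dave): 94

94


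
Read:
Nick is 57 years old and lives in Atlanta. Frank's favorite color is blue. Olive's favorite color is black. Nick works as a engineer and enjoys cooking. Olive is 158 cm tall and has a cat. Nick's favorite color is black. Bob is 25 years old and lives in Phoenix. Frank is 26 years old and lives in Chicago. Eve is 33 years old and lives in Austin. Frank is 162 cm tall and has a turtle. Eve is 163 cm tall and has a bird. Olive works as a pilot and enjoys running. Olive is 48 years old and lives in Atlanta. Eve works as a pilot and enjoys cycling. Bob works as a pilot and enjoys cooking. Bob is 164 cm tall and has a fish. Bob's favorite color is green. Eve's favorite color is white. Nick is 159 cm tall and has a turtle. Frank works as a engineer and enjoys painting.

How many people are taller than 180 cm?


Taller than 180: 0

0


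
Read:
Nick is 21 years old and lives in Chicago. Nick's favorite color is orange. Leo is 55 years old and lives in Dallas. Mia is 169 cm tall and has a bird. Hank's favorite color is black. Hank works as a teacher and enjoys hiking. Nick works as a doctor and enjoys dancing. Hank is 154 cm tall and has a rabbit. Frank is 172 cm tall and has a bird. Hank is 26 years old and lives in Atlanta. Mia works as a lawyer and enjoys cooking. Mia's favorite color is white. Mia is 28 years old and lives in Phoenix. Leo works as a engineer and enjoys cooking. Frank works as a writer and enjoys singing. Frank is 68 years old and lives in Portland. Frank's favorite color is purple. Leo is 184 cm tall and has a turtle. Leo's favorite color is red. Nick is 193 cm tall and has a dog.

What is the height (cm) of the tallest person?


Tallest: Nick at 193 cm

193


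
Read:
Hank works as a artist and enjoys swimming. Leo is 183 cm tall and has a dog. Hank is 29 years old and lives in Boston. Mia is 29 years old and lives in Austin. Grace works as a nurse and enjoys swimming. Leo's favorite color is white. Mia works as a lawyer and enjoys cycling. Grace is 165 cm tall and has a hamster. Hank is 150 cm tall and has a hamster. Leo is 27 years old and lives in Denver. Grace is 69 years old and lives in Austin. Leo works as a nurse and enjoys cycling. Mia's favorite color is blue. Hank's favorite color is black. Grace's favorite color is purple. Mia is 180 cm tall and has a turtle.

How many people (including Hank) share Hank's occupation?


Hank is a artist. Count = 1

1


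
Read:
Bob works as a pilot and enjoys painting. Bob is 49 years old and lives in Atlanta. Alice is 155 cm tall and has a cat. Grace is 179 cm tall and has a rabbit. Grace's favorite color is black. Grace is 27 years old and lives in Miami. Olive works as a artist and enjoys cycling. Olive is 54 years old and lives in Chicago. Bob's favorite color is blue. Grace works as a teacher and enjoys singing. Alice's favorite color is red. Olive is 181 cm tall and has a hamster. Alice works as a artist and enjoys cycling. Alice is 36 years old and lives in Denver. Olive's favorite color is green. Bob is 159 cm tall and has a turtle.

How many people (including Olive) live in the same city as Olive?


Olive lives in Chicago. Count = 1

1


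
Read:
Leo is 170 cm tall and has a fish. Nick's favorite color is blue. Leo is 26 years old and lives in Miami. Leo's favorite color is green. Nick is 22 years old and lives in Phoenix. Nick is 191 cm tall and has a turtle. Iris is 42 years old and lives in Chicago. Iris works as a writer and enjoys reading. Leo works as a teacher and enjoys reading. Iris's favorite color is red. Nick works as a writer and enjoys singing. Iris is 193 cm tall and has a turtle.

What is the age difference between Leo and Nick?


|26 - 22| = 4

4


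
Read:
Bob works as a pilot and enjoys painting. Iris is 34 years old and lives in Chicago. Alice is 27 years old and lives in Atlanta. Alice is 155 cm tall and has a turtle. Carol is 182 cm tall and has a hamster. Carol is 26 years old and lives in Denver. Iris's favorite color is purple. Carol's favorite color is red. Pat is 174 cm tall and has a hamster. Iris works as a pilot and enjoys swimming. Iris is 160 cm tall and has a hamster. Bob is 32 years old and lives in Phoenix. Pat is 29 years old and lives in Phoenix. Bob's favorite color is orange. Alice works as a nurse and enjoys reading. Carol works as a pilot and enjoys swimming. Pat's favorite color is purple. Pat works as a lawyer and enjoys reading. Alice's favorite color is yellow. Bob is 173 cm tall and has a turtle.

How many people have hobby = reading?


Count: 2

2


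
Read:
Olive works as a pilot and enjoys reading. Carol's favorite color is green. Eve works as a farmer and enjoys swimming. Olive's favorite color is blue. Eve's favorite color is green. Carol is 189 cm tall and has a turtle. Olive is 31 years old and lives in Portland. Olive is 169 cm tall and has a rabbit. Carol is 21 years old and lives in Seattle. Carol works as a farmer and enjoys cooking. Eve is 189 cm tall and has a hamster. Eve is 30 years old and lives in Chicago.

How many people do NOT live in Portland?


Not in Portland: 2

2


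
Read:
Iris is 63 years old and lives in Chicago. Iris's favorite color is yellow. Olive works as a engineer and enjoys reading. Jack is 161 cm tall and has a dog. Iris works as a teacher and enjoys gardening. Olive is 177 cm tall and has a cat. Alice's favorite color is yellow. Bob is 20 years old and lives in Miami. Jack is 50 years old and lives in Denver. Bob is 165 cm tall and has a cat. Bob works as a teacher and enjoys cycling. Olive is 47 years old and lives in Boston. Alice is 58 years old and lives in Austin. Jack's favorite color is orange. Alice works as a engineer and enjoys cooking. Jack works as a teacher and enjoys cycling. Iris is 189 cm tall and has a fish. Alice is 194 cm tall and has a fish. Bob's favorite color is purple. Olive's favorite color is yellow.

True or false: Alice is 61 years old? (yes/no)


Alice is actually 58. no

no


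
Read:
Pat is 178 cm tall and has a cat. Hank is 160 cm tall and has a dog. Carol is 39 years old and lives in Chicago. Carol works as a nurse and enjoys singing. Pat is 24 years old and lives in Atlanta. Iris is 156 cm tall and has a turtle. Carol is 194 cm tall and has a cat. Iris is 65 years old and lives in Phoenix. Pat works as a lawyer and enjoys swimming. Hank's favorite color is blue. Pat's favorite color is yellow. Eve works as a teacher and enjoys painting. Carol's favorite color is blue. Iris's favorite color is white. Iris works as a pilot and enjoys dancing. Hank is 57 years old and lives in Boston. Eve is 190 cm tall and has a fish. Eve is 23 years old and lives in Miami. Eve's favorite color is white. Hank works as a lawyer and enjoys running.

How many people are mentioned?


People: Pat, Carol, Eve, Hank, Iris. Count = 5

5


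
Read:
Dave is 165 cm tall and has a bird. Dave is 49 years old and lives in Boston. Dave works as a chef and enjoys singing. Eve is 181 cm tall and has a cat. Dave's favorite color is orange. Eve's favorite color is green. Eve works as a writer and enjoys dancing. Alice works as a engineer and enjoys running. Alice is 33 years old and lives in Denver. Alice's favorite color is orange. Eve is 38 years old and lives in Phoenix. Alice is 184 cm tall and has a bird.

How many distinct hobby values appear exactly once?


Unique hobby values: 3

3


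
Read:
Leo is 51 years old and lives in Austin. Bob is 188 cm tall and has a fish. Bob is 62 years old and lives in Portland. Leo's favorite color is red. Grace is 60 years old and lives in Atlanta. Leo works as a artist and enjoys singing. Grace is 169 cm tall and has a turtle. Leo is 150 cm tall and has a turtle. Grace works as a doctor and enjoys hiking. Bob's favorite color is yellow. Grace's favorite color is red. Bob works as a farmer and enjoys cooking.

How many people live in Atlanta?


Count in Atlanta: 1

1


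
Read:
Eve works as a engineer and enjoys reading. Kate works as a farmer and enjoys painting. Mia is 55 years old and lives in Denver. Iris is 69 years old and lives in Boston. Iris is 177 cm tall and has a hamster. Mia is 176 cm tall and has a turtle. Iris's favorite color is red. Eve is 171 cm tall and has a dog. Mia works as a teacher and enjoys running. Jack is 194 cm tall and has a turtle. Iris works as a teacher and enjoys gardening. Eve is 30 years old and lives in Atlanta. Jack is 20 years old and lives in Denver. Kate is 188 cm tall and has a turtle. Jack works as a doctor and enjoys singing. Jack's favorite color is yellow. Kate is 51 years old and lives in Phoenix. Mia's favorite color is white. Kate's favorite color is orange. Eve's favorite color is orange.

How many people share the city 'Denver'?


Count: 2

2


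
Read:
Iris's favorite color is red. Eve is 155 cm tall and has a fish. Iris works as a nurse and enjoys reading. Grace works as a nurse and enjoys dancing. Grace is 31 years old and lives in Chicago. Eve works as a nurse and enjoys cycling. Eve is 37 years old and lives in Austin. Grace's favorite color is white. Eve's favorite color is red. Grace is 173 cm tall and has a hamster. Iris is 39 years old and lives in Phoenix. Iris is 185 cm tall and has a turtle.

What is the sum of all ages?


37+39+31 = 107

107


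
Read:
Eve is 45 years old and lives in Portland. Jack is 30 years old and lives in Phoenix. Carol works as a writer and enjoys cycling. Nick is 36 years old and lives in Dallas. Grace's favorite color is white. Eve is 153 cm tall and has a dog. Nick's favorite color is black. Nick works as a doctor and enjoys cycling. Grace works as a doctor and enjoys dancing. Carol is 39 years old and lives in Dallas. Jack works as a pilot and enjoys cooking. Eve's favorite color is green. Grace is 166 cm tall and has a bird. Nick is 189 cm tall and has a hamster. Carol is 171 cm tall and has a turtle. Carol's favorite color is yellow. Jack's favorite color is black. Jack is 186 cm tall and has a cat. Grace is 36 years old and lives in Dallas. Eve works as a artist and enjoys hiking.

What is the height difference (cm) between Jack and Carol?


|186 - 171| = 15

15


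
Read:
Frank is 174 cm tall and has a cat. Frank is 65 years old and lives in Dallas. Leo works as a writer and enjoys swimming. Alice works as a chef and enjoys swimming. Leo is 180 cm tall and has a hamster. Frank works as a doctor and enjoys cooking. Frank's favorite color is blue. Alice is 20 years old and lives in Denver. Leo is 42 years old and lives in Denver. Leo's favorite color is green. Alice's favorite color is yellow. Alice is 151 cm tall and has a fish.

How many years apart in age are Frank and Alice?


65 vs 20, diff = 45

45


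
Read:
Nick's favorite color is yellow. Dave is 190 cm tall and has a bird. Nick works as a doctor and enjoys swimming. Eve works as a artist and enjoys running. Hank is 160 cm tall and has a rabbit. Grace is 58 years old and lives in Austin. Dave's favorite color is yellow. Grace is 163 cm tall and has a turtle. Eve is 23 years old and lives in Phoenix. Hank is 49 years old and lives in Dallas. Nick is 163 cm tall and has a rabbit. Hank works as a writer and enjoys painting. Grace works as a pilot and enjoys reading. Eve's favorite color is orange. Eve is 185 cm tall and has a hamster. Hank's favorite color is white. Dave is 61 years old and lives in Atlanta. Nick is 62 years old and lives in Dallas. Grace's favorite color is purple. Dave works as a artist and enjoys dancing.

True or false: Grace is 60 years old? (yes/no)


Grace is actually 58. no

no


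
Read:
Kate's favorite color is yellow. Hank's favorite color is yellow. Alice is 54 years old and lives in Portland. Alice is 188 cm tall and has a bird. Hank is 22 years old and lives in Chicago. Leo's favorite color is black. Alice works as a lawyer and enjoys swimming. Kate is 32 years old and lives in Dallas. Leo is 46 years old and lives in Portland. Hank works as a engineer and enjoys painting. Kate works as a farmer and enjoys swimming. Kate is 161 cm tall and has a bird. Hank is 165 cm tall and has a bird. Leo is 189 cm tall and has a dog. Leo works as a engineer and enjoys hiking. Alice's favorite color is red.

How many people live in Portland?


Count in Portland: 2

2


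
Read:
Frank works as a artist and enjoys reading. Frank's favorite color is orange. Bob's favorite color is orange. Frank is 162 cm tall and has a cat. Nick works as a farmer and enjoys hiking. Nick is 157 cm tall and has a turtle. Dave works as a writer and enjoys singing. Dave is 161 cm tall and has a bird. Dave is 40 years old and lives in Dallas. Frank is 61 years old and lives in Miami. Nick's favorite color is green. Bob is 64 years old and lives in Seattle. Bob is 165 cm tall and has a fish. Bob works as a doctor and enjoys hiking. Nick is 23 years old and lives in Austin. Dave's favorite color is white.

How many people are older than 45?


Filter: 2

2


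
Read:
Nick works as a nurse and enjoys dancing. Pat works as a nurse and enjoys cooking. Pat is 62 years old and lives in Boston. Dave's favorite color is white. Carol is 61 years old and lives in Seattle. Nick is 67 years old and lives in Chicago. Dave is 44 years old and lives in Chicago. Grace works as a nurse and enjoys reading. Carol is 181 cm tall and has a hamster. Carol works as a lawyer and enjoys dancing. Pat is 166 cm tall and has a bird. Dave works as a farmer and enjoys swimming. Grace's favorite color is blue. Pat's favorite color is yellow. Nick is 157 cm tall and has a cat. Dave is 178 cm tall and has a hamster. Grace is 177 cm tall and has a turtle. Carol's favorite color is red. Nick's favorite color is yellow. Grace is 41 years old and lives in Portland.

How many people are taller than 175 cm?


Taller than 175: 3

3


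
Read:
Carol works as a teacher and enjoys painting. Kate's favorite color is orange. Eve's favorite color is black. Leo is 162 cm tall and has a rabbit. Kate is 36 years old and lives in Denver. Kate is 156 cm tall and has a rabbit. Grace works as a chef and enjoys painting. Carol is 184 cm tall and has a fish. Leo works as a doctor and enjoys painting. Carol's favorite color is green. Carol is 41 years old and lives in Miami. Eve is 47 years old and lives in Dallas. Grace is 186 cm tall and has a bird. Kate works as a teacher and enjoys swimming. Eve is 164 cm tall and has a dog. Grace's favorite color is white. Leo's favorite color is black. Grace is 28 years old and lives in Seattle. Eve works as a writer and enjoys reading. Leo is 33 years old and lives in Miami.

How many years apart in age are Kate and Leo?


36 vs 33, diff = 3

3


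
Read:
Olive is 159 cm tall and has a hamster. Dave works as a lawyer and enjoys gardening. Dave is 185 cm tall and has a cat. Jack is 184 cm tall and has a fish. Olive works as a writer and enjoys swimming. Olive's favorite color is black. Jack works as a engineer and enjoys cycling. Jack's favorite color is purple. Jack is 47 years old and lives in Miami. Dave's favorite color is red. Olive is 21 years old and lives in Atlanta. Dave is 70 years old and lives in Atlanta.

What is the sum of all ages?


70+47+21 = 138

138


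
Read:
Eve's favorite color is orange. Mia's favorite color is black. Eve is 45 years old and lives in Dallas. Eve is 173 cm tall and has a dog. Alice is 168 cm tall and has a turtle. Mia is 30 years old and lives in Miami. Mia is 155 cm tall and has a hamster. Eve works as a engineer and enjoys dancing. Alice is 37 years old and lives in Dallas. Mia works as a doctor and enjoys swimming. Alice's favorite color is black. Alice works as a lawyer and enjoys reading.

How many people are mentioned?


People: Alice, Mia, Eve. Count = 3

3


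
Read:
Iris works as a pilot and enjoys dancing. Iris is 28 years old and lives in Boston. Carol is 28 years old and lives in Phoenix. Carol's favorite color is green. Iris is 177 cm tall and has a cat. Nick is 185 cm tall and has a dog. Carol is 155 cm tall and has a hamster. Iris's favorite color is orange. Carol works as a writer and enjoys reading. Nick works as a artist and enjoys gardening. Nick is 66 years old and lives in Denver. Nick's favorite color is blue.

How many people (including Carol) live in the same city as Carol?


Carol lives in Phoenix. Count = 1

1


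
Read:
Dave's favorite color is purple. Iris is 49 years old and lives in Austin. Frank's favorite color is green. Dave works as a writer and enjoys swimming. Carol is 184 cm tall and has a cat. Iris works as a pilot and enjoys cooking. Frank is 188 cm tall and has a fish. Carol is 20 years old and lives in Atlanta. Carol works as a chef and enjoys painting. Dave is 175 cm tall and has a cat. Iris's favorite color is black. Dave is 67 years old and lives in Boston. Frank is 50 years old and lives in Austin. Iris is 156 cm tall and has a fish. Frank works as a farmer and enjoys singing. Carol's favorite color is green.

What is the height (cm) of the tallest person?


Tallest: Frank at 188 cm

188
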